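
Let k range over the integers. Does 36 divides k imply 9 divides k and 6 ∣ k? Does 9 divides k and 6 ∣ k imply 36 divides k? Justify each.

Only the forward implication holds.

(⇐) This fails: take k = 18. Both 9 ∣ 18 and 6 ∣ 18, yet 18 is not a multiple of 36 (since 18 = 0·36 + 18), so 36 ∤ 18.

(⇒) If 36 ∣ k, write k = 36q. Since 36 = 4·9, k = 9·(4q), so 9 ∣ k; and since 36 = 6·6, k = 6·(6q), so 6 ∣ k.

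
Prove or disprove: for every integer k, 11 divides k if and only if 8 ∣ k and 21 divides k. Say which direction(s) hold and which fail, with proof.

Neither direction holds.

(→) This fails: take k = 11. Certainly 11 ∣ 11, but 8 ∤ 11.

(←) This fails: take k = 168. Both 8 ∣ 168 and 21 ∣ 168, yet 168 is not a multiple of 11 (since 168 = 15·11 + 3), so 11 ∤ 168.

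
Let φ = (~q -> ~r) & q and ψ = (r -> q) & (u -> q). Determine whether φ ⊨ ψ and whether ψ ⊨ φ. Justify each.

Forward direction. Assume the antecedent. If q is true, (r -> q) & (u -> q) reduces to true regardless of the other variables. If q is false, the antecedent cannot hold. Either way (r -> q) & (u -> q) holds.

Converse. This fails. Under q = F, u = F, r = F, the left side is false but the right side is true.

The forward direction holds; the converse fails.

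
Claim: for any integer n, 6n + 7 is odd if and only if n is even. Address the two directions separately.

(⟹) This fails: take n = 5. Then 6n + 7 = 37, which is odd, yet n = 5 is odd, not even.

(⟸) Suppose n is even. Since 6 is even, 6n is even for every n, so 6n + 7 has the same parity as 7, which is odd. Hence 6n + 7 is odd.

Only the converse holds.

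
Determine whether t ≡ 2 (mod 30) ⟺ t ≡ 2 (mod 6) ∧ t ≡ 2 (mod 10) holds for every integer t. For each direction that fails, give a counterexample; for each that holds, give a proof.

(→) Suppose t ≡ 2 (mod 30); write t = 30j + 2. Since 6 ∣ 30, reducing mod 6 gives t ≡ 2 (mod 6); since 10 ∣ 30, reducing mod 10 gives t ≡ 2 (mod 10).

(←) Conversely, if t ≡ 2 (mod 6) and t ≡ 2 (mod 10), then by the Chinese remainder theorem t ≡ 2 (mod 30). This is exactly t ≡ 2 (mod 30).

The biconditional holds.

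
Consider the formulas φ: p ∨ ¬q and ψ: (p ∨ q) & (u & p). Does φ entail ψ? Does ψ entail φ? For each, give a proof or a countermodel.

[⇒] This fails. Under p = F, q = F, u = F, the left side is true but the right side is false.

[⇐] Assume the antecedent. If p is true, p ∨ ¬q reduces to true regardless of the other variables. If p is false, the antecedent cannot hold. Either way p ∨ ¬q holds.

Not equivalent: only (⇐) holds.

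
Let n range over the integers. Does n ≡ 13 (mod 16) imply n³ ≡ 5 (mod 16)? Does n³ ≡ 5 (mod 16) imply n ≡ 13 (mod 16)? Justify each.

(⟹) Suppose n ≡ 13 (mod 16). Write n = 16j + 13. Then (16j + 13)³ = 4096j³ + 9984j² + 8112j + 2197 = 16(256j³ + 624j² + 507j + 137) + 5, so n³ ≡ 5 (mod 16).

(⟸) Conversely, suppose n³ ≡ 5 (mod 16). The only residue r in {0, …, 15} with r³ ≡ 5 (mod 16) is r = 13, so n ≡ 13 (mod 16).

Equivalent; both directions hold.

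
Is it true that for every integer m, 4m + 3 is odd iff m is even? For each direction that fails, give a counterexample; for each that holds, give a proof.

The forward direction fails; the converse holds.

Forward direction. This fails: take m = 5. Then 4m + 3 = 23, which is odd, yet m = 5 is odd, not even.

Converse. Suppose m is even. Since 4 is even, 4m is even for every m, so 4m + 3 has the same parity as 3, which is odd. Hence 4m + 3 is odd.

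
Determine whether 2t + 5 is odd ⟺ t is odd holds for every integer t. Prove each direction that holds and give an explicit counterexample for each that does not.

Only the converse holds.

Forward direction. This fails: take t = 6. Then 2t + 5 = 17, which is odd, yet t = 6 is even, not odd.

Converse. Suppose t is odd. Since 2 is even, 2t is even for every t, so 2t + 5 has the same parity as 5, which is odd. Hence 2t + 5 is odd.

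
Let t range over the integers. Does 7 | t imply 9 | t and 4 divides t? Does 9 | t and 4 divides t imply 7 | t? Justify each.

(⇒) fails and (⇐) fails.

[⇒] This fails: take t = 7. Certainly 7 ∣ 7, but 9 ∤ 7.

[⇐] This fails: take t = 36. Both 9 ∣ 36 and 4 ∣ 36, yet 36 is not a multiple of 7 (since 36 = 5·7 + 1), so 7 ∤ 36.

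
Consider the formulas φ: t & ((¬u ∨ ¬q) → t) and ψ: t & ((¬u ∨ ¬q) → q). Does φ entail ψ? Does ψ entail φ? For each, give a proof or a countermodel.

Only the reverse direction holds.

(⇒) This fails. Under q = F, u = F, t = T, the left side is true but the right side is false.

(⇐) Assume the antecedent. If q is true, the antecedent forces (q = T, u = F, t = T) or (q = T, u = T, t = T), and t & ((¬u ∨ ¬q) → t) holds there. If q is false, the antecedent cannot hold. Either way t & ((¬u ∨ ¬q) → t) holds.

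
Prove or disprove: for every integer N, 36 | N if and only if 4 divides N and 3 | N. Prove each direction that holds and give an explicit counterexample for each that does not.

Not equivalent: only (⇒) holds.

(→) If 36 ∣ N, write N = 36q. Since 36 = 9·4, N = 4·(9q), so 4 ∣ N; and since 36 = 12·3, N = 3·(12q), so 3 ∣ N.

(←) This fails: take N = 12. Both 4 ∣ 12 and 3 ∣ 12, yet 12 is not a multiple of 36 (since 12 = 0·36 + 12), so 36 ∤ 12.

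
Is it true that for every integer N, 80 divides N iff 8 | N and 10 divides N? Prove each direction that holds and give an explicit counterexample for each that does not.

The forward direction holds; the converse fails.

(⟹) If 80 ∣ N, write N = 80q. Since 80 = 10·8, N = 8·(10q), so 8 ∣ N; and since 80 = 8·10, N = 10·(8q), so 10 ∣ N.

(⟸) This fails: take N = 40. Both 8 ∣ 40 and 10 ∣ 40, yet 40 is not a multiple of 80 (since 40 = 0·80 + 40), so 80 ∤ 40.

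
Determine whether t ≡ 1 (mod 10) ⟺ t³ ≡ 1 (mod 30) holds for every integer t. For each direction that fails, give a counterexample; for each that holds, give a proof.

(⟹) This fails: take t = 11. Then 11 ≡ 1 (mod 10), but 11³ = 1331 ≡ 11 (mod 30), not 1.

(⟸) Conversely, the residues r modulo 30 with r³ ≡ 1 (mod 30) are exactly {1}, and each is ≡ 1 (mod 10).

The forward direction fails; the converse holds.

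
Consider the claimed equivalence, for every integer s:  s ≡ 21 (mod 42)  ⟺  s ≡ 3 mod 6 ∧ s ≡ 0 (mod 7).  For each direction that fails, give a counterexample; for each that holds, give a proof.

Forward direction. Suppose s ≡ 21 (mod 42); write s = 42j + 21. Since 6 ∣ 42, reducing mod 6 gives s ≡ 21 ≡ 3 (mod 6); since 7 ∣ 42, reducing mod 7 gives s ≡ 21 ≡ 0 (mod 7).

Converse. If s ≡ 3 (mod 6) and s ≡ 0 (mod 7), then by the Chinese remainder theorem s ≡ 21 (mod 42). This is exactly s ≡ 21 (mod 42).

Both directions hold.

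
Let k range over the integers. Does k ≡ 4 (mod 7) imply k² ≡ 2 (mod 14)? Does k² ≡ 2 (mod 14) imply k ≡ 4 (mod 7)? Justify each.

Forward direction. This fails: take k = 11. Then 11 ≡ 4 (mod 7), but 11² = 121 ≡ 9 (mod 14), not 2.

Converse. This fails: take k = 10. Then 10² = 100 ≡ 2 (mod 14), yet 10 ≡ 3 (mod 7), not 4.

(⇒) fails and (⇐) fails.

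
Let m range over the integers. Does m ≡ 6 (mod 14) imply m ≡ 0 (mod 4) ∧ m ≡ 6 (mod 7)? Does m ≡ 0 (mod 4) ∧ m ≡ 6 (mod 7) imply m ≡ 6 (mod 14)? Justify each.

(⇒) This fails: m = 6 gives 6 ≡ 6 (mod 14) but 6 ≡ 2 (mod 4), so the conjunction on the right does not hold.

(⇐) Conversely, if m ≡ 0 (mod 4) and m ≡ 6 (mod 7), then by the Chinese remainder theorem m ≡ 20 (mod 28). Since 20 ≡ 6 (mod 14) and 14 ∣ 28, we get m ≡ 6 (mod 14).

Only the reverse direction holds.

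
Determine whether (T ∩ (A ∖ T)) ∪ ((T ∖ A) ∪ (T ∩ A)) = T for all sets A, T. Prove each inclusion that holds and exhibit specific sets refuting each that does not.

The two sets are equal.

Reverse inclusion. Let x ∈ T. Then either x ∈ T and x ∉ A; or x ∈ A ∩ T. In each case x ∈ (T ∩ (A ∖ T)) ∪ ((T ∖ A) ∪ (T ∩ A)), so T ⊆ (T ∩ (A ∖ T)) ∪ ((T ∖ A) ∪ (T ∩ A)).

Forward inclusion. Let x ∈ (T ∩ (A ∖ T)) ∪ ((T ∖ A) ∪ (T ∩ A)). Then either x ∈ T and x ∉ A; or x ∈ A ∩ T. In each case x ∈ T, so (T ∩ (A ∖ T)) ∪ ((T ∖ A) ∪ (T ∩ A)) ⊆ T.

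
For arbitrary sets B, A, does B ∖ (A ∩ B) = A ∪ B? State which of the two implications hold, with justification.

Only the forward inclusion holds.

Forward inclusion. Let x ∈ B ∖ (A ∩ B). Then x ∈ B and x ∉ A, from which x ∈ A ∪ B.

Reverse inclusion. This inclusion fails. Take B = ∅, A = {1}; then 1 ∈ A ∪ B but 1 ∉ B ∖ (A ∩ B).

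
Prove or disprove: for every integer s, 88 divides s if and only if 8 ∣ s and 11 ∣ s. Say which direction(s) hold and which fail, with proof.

Equivalent; both directions hold.

(→) If 88 ∣ s, write s = 88q. Since 88 = 11·8, s = 8·(11q), so 8 ∣ s; and since 88 = 8·11, s = 11·(8q), so 11 ∣ s.

(←) Suppose 8 ∣ s and 11 ∣ s. Any common multiple of 8 and 11 is a multiple of their lcm; here gcd(8, 11) = 1, so lcm(8, 11) = 8·11 = 88, so 88 ∣ s.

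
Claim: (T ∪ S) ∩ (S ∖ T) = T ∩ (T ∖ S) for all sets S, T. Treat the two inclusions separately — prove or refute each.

(⟹) This inclusion fails. Take S = {1}, T = ∅; then 1 ∈ (T ∪ S) ∩ (S ∖ T) but 1 ∉ T ∩ (T ∖ S).

(⟸) This inclusion fails. Take S = ∅, T = {1}; then 1 ∈ T ∩ (T ∖ S) but 1 ∉ (T ∪ S) ∩ (S ∖ T).

Neither inclusion holds.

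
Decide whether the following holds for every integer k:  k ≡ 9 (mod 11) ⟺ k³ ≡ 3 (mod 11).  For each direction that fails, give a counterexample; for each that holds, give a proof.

Forward direction. Suppose k ≡ 9 (mod 11). Write k = 11j + 9. Then (11j + 9)³ = 1331j³ + 3267j² + 2673j + 729 = 11(121j³ + 297j² + 243j + 66) + 3, so k³ ≡ 3 (mod 11).

Converse. For the converse, argue contrapositively. If k ≢ 9 (mod 11), then k is congruent to one of 0, 1, 2, 3, 4, 5, 6, 7, 8, 10 modulo 11, and these give k³ ≡ 0, 1, 8, 5, 9, 4, 7, 2, 6, 10 respectively — never 3.

Equivalent; both directions hold.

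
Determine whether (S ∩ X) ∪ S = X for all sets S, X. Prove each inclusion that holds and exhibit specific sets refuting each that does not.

(⊆) fails and (⊇) fails.

Forward inclusion. This inclusion fails. Take S = {1}, X = ∅; then 1 ∈ (S ∩ X) ∪ S but 1 ∉ X.

Reverse inclusion. This inclusion fails. Take S = ∅, X = {1}; then 1 ∈ X but 1 ∉ (S ∩ X) ∪ S.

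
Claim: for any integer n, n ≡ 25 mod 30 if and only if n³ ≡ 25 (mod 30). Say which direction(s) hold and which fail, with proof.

Both directions hold; the statement is true.

[⇐] Suppose n³ ≡ 25 (mod 30). The only residue r in {0, …, 29} with r³ ≡ 25 (mod 30) is r = 25, so n ≡ 25 (mod 30).

[⇒] Suppose n ≡ 25 mod 30. Write n = 30j + 25. Then (30j + 25)³ = 27000j³ + 67500j² + 56250j + 15625 = 30(900j³ + 2250j² + 1875j + 520) + 25, so n³ ≡ 25 (mod 30).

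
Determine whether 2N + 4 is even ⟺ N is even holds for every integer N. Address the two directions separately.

(⟸) Suppose N is even. Since 2 is even, 2N is even for every N, so 2N + 4 has the same parity as 4, which is even. Hence 2N + 4 is even.

(⟹) This fails: take N = 3. Then 2N + 4 = 10, which is even, yet N = 3 is odd, not even.

(⇒) fails; (⇐) holds.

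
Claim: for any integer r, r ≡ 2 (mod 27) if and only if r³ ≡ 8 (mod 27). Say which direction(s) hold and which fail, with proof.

(⇒) Suppose r ≡ 2 (mod 27). Write r = 27j + 2. Then (27j + 2)³ = 19683j³ + 4374j² + 324j + 8 = 27(729j³ + 162j² + 12j) + 8, so r³ ≡ 8 (mod 27).

(⇐) This fails: take r = 11. Then 11³ = 1331 ≡ 8 (mod 27), yet 11 ≡ 11 (mod 27), not 2.

Not equivalent: only (⇒) holds.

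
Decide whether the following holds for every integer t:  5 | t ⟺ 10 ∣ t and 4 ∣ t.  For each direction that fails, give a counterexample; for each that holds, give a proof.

Only the converse holds.

(⟸) Suppose 10 ∣ t and 4 ∣ t. Any common multiple of 10 and 4 is a multiple of their lcm; here lcm(10, 4) = 10·4/gcd(10, 4) = 40/2 = 20, so 20 ∣ t. Since 5 ∣ 20, it follows that 5 ∣ t.

(⟹) This fails: take t = 5. Certainly 5 ∣ 5, but 10 ∤ 5.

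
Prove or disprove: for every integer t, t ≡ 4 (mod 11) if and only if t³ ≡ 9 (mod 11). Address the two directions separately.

(⟹) Suppose t ≡ 4 (mod 11). Write t = 11j + 4. Then (11j + 4)³ = 1331j³ + 1452j² + 528j + 64 = 11(121j³ + 132j² + 48j + 5) + 9, so t³ ≡ 9 (mod 11).

(⟸) Conversely, suppose t³ ≡ 9 (mod 11). The only residue r in {0, …, 10} with r³ ≡ 9 (mod 11) is r = 4, so t ≡ 4 (mod 11).

Both directions hold; the statement is true.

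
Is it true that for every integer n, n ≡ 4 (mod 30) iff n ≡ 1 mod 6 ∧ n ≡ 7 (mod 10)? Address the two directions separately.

Both directions fail.

(→) This fails: n = 4 gives 4 ≡ 4 (mod 30) but 4 ≡ 4 (mod 6), so the conjunction on the right does not hold.

(←) This fails: n = 7 satisfies both congruences on the right (7 ≡ 1 mod 6 and 7 ≡ 7 mod 10) yet 7 ≡ 7 (mod 30), not 4.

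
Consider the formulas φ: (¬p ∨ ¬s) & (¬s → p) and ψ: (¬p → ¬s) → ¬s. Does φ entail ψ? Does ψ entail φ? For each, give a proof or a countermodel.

[⇒] Assume the antecedent. If p is true, the antecedent forces (p = T, s = F), and (¬p → ¬s) → ¬s holds there. If p is false, (¬p → ¬s) → ¬s reduces to true regardless of the other variables. Either way (¬p → ¬s) → ¬s holds.

[⇐] This fails. Under p = F, s = F, the left side is false but the right side is true.

(⇒) holds; (⇐) fails.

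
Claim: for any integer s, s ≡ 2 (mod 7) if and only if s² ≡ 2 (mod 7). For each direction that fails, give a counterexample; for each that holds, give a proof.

[⇒] This fails: take s = 2. Then 2 ≡ 2 (mod 7), but 2² = 4 ≡ 4 (mod 7), not 2.

[⇐] This fails: take s = 3. Then 3² = 9 ≡ 2 (mod 7), yet 3 ≡ 3 (mod 7), not 2.

Both directions fail.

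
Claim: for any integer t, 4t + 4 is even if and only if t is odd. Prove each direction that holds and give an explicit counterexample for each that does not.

The forward direction fails; the converse holds.

Forward direction. This fails: take t = 4. Then 4t + 4 = 20, which is even, yet t = 4 is even, not odd.

Converse. Suppose t is odd. Since 4 is even, 4t is even for every t, so 4t + 4 has the same parity as 4, which is even. Hence 4t + 4 is even.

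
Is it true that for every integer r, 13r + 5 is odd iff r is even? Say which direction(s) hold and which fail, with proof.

(→) Suppose 13r + 5 is odd. Since 13 is odd, 13r and r have the same parity, so 13r + 5 ≡ r + 5 (mod 2). As 5 is odd, 13r + 5 is odd exactly when r is even. Thus r is even.

(←) Conversely, suppose r is even; write r = 2j. Then 13r + 5 = 13·(2j) + 5 = 2·13j + 5, which is odd.

Both directions hold.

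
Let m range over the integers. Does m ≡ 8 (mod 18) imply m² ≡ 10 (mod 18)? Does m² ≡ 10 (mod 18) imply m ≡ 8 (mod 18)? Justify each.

(⟹) Suppose m ≡ 8 (mod 18). Write m = 18j + 8. Then (18j + 8)² = 324j² + 288j + 64 = 18(18j² + 16j + 3) + 10, so m² ≡ 10 (mod 18).

(⟸) This fails: take m = 10. Then 10² = 100 ≡ 10 (mod 18), yet 10 ≡ 10 (mod 18), not 8.

Only the forward direction holds.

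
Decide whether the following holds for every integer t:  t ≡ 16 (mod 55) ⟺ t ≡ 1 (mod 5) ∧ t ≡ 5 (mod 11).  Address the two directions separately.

[⇒] Suppose t ≡ 16 (mod 55); write t = 55j + 16. Since 5 ∣ 55, reducing mod 5 gives t ≡ 16 ≡ 1 (mod 5); since 11 ∣ 55, reducing mod 11 gives t ≡ 16 ≡ 5 (mod 11).

[⇐] Conversely, if t ≡ 1 (mod 5) and t ≡ 5 (mod 11), then by the Chinese remainder theorem t ≡ 16 (mod 55). This is exactly t ≡ 16 (mod 55).

The biconditional holds.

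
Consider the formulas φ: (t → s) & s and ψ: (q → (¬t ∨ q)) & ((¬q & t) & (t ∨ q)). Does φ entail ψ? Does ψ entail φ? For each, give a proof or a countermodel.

(⟹) This fails. Under s = T, t = F, q = F, the left side is true but the right side is false.

(⟸) This fails. Under s = F, t = T, q = F, the left side is false but the right side is true.

Both directions fail.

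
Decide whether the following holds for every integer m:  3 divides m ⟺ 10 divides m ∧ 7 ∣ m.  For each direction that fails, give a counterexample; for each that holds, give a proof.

Forward direction. This fails: take m = 3. Certainly 3 ∣ 3, but 10 ∤ 3.

Converse. This fails: take m = 70. Both 10 ∣ 70 and 7 ∣ 70, yet 70 is not a multiple of 3 (since 70 = 23·3 + 1), so 3 ∤ 70.

Neither direction holds.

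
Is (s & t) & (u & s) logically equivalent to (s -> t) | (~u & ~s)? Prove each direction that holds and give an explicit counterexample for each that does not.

[⇒] Assume the antecedent. If t is true, (s -> t) | (~u & ~s) reduces to true regardless of the other variables. If t is false, the antecedent cannot hold. Either way (s -> t) | (~u & ~s) holds.

[⇐] This fails. Under t = F, u = F, s = F, the left side is false but the right side is true.

The forward direction holds; the converse fails.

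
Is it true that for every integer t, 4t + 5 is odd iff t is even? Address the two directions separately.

The forward direction fails; the converse holds.

(→) This fails: take t = 7. Then 4t + 5 = 33, which is odd, yet t = 7 is odd, not even.

(←) Suppose t is even. Since 4 is even, 4t is even for every t, so 4t + 5 has the same parity as 5, which is odd. Hence 4t + 5 is odd.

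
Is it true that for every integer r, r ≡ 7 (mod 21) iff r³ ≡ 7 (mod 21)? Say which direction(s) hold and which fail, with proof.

The biconditional holds.

Converse. Suppose r³ ≡ 7 (mod 21). The only residue r in {0, …, 20} with r³ ≡ 7 (mod 21) is r = 7, so r ≡ 7 (mod 21).

Forward direction. Suppose r ≡ 7 (mod 21). Write r = 21j + 7. Then (21j + 7)³ = 9261j³ + 9261j² + 3087j + 343 = 21(441j³ + 441j² + 147j + 16) + 7, so r³ ≡ 7 (mod 21).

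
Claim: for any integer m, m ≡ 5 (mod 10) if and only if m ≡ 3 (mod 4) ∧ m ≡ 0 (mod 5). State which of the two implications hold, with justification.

Not equivalent: only (⇐) holds.

[⇐] If m ≡ 3 (mod 4) and m ≡ 0 (mod 5), then by the Chinese remainder theorem m ≡ 15 (mod 20). Since 15 ≡ 5 (mod 10) and 10 ∣ 20, we get m ≡ 5 (mod 10).

[⇒] This fails: m = 5 gives 5 ≡ 5 (mod 10) but 5 ≡ 1 (mod 4), so the conjunction on the right does not hold.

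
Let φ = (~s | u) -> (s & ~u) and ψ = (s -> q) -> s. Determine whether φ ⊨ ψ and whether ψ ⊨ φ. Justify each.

The forward direction holds; the converse fails.

[⇒] Assume the antecedent. If s is true, (s -> q) -> s reduces to true regardless of the other variables. If s is false, the antecedent cannot hold. Either way (s -> q) -> s holds.

[⇐] This fails. Under s = T, u = T, q = F, the left side is false but the right side is true.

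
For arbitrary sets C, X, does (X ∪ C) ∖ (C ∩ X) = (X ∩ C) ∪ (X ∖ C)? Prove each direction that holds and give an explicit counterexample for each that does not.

Neither inclusion holds.

(⊆) This inclusion fails. Take C = {1}, X = ∅; then 1 ∈ (X ∪ C) ∖ (C ∩ X) but 1 ∉ (X ∩ C) ∪ (X ∖ C).

(⊇) This inclusion fails. Take C = {1}, X = {1}; then 1 ∈ (X ∩ C) ∪ (X ∖ C) but 1 ∉ (X ∪ C) ∖ (C ∩ X).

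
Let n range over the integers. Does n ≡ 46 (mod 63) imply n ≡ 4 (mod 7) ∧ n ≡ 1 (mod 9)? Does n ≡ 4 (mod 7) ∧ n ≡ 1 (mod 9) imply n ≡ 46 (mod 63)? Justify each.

Both implications hold.

(←) If n ≡ 4 (mod 7) and n ≡ 1 (mod 9), then by the Chinese remainder theorem n ≡ 46 (mod 63). This is exactly n ≡ 46 (mod 63).

(→) Suppose n ≡ 46 (mod 63); write n = 63j + 46. Since 7 ∣ 63, reducing mod 7 gives n ≡ 46 ≡ 4 (mod 7); since 9 ∣ 63, reducing mod 9 gives n ≡ 46 ≡ 1 (mod 9).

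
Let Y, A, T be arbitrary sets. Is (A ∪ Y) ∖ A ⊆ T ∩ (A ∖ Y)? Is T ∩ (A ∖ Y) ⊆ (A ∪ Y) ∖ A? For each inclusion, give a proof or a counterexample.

(⊆) This inclusion fails. Take Y = {1}, A = ∅, T = ∅; then 1 ∈ (A ∪ Y) ∖ A but 1 ∉ T ∩ (A ∖ Y).

(⊇) This inclusion fails. Take Y = ∅, A = {1}, T = {1}; then 1 ∈ T ∩ (A ∖ Y) but 1 ∉ (A ∪ Y) ∖ A.

Neither inclusion holds.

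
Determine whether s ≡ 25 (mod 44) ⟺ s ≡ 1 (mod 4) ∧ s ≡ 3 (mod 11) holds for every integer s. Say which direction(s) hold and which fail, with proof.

(⇒) Suppose s ≡ 25 (mod 44); write s = 44j + 25. Since 4 ∣ 44, reducing mod 4 gives s ≡ 25 ≡ 1 (mod 4); since 11 ∣ 44, reducing mod 11 gives s ≡ 25 ≡ 3 (mod 11).

(⇐) Conversely, if s ≡ 1 (mod 4) and s ≡ 3 (mod 11), then by the Chinese remainder theorem s ≡ 25 (mod 44). This is exactly s ≡ 25 (mod 44).

Both directions hold.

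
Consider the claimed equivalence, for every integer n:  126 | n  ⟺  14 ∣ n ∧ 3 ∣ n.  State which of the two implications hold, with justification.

[⇒] If 126 ∣ n, write n = 126q. Since 126 = 9·14, n = 14·(9q), so 14 ∣ n; and since 126 = 42·3, n = 3·(42q), so 3 ∣ n.

[⇐] This fails: take n = 42. Both 14 ∣ 42 and 3 ∣ 42, yet 42 is not a multiple of 126 (since 42 = 0·126 + 42), so 126 ∤ 42.

Only the forward implication holds.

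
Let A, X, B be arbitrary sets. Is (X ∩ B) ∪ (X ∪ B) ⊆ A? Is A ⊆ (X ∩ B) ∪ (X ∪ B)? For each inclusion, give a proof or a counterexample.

(⊆) fails and (⊇) fails.

(⟹) This inclusion fails. Take A = ∅, X = {1}, B = ∅; then 1 ∈ (X ∩ B) ∪ (X ∪ B) but 1 ∉ A.

(⟸) This inclusion fails. Take A = {1}, X = ∅, B = ∅; then 1 ∈ A but 1 ∉ (X ∩ B) ∪ (X ∪ B).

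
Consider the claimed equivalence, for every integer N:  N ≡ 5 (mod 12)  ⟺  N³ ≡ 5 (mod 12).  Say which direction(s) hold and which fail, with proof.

Equivalent; both directions hold.

(→) Suppose N ≡ 5 (mod 12). Write N = 12j + 5. Then (12j + 5)³ = 1728j³ + 2160j² + 900j + 125 = 12(144j³ + 180j² + 75j + 10) + 5, so N³ ≡ 5 (mod 12).

(←) Conversely, suppose N³ ≡ 5 (mod 12). The only residue r in {0, …, 11} with r³ ≡ 5 (mod 12) is r = 5, so N ≡ 5 (mod 12).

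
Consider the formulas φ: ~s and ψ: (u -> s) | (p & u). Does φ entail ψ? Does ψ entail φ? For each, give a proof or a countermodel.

(⟹) This fails. Under u = T, s = F, p = F, the left side is true but the right side is false.

(⟸) This fails. Under u = F, s = T, p = F, the left side is false but the right side is true.

Both directions fail.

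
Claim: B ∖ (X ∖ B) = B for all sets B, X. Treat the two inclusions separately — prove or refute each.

Forward inclusion. Let x ∈ B ∖ (X ∖ B). Then either x ∈ B and x ∉ X; or x ∈ B ∩ X. In each case x ∈ B, so B ∖ (X ∖ B) ⊆ B.

Reverse inclusion. Let x ∈ B. Then either x ∈ B and x ∉ X; or x ∈ B ∩ X. In each case x ∈ B ∖ (X ∖ B), so B ⊆ B ∖ (X ∖ B).

Both inclusions hold; the sets are equal.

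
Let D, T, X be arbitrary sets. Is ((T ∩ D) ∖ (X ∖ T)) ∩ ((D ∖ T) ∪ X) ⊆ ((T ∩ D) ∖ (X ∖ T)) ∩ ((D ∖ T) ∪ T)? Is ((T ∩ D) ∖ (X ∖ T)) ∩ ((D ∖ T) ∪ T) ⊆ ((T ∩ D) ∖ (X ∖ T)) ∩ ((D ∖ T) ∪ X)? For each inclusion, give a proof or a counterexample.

(⊆) holds; (⊇) fails.

Forward inclusion. Let x ∈ ((T ∩ D) ∖ (X ∖ T)) ∩ ((D ∖ T) ∪ X). Then x ∈ D ∩ T ∩ X, from which x ∈ ((T ∩ D) ∖ (X ∖ T)) ∩ ((D ∖ T) ∪ T).

Reverse inclusion. This inclusion fails. Take D = {1}, T = {1}, X = ∅; then 1 ∈ ((T ∩ D) ∖ (X ∖ T)) ∩ ((D ∖ T) ∪ T) but 1 ∉ ((T ∩ D) ∖ (X ∖ T)) ∩ ((D ∖ T) ∪ X).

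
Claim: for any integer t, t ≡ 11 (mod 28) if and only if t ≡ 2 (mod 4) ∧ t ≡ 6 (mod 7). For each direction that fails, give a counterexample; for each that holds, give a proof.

(⇒) This fails: t = 11 gives 11 ≡ 11 (mod 28) but 11 ≡ 3 (mod 4), so the conjunction on the right does not hold.

(⇐) This fails: t = 6 satisfies both congruences on the right (6 ≡ 2 mod 4 and 6 ≡ 6 mod 7) yet 6 ≡ 6 (mod 28), not 11.

Neither implication holds.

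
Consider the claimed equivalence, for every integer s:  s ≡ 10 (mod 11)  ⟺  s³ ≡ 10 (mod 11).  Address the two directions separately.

Both directions hold; the statement is true.

(→) Suppose s ≡ 10 (mod 11). Write s = 11j + 10. Then (11j + 10)³ = 1331j³ + 3630j² + 3300j + 1000 = 11(121j³ + 330j² + 300j + 90) + 10, so s³ ≡ 10 (mod 11).

(←) Conversely, suppose s³ ≡ 10 (mod 11). The only residue r in {0, …, 10} with r³ ≡ 10 (mod 11) is r = 10, so s ≡ 10 (mod 11).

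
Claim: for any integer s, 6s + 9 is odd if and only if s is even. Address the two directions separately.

(⟹) This fails: take s = 1. Then 6s + 9 = 15, which is odd, yet s = 1 is odd, not even.

(⟸) Suppose s is even. Since 6 is even, 6s is even for every s, so 6s + 9 has the same parity as 9, which is odd. Hence 6s + 9 is odd.

Not equivalent: only (⇐) holds.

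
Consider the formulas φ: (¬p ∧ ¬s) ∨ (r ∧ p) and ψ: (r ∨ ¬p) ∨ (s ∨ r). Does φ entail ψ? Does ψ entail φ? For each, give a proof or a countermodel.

[⇒] Assume the antecedent. If r is true, (r ∨ ¬p) ∨ (s ∨ r) reduces to true regardless of the other variables. If r is false, the antecedent forces (r = F, p = F, s = F), and (r ∨ ¬p) ∨ (s ∨ r) holds there. Either way (r ∨ ¬p) ∨ (s ∨ r) holds.

[⇐] This fails. Under r = F, p = F, s = T, the left side is false but the right side is true.

Only the forward direction holds.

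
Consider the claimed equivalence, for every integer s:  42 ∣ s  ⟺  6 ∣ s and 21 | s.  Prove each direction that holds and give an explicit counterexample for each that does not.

Both implications hold.

(→) If 42 ∣ s, write s = 42q. Since 42 = 7·6, s = 6·(7q), so 6 ∣ s; and since 42 = 2·21, s = 21·(2q), so 21 ∣ s.

(←) Suppose 6 ∣ s and 21 ∣ s. Any common multiple of 6 and 21 is a multiple of their lcm; here lcm(6, 21) = 6·21/gcd(6, 21) = 126/3 = 42, so 42 ∣ s.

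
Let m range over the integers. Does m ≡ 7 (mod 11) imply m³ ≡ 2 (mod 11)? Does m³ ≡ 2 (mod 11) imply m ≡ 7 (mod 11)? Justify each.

The biconditional holds.

Converse. Suppose m³ ≡ 2 (mod 11). The only residue r in {0, …, 10} with r³ ≡ 2 (mod 11) is r = 7, so m ≡ 7 (mod 11).

Forward direction. Suppose m ≡ 7 (mod 11). Write m = 11j + 7. Then (11j + 7)³ = 1331j³ + 2541j² + 1617j + 343 = 11(121j³ + 231j² + 147j + 31) + 2, so m³ ≡ 2 (mod 11).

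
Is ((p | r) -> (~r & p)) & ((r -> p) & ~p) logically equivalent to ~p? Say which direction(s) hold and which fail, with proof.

(→) Assume the antecedent. If p is true, the antecedent cannot hold. If p is false, ~p reduces to true regardless of the other variables. Either way ~p holds.

(←) This fails. Under p = F, r = T, the left side is false but the right side is true.

(⇒) holds; (⇐) fails.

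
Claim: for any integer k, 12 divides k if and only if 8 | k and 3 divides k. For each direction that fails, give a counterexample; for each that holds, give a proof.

(→) This fails: take k = 12. Certainly 12 ∣ 12, but 8 ∤ 12.

(←) Suppose 8 ∣ k and 3 ∣ k. Any common multiple of 8 and 3 is a multiple of their lcm; here gcd(8, 3) = 1, so lcm(8, 3) = 8·3 = 24, so 24 ∣ k. Since 12 ∣ 24, it follows that 12 ∣ k.

Not equivalent: only (⇐) holds.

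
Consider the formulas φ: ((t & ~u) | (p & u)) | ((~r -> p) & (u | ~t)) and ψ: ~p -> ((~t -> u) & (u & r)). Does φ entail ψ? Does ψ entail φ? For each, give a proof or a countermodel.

(⟸) Assume the antecedent. If p is true, the consequent reduces to true regardless of the other variables. If p is false, the antecedent forces (t = F, u = T, r = T, p = F) or (t = T, u = T, r = T, p = F), and the consequent holds there. Either way the consequent holds.

(⟹) This fails. Under t = T, u = F, r = F, p = F, the left side is true but the right side is false.

(⇒) fails; (⇐) holds.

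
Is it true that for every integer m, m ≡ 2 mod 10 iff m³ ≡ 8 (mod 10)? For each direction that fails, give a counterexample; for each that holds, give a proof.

[⇒] Suppose m ≡ 2 mod 10. Write m = 10j + 2. Then (10j + 2)³ = 1000j³ + 600j² + 120j + 8 = 10(100j³ + 60j² + 12j) + 8, so m³ ≡ 8 (mod 10).

[⇐] Conversely, suppose m³ ≡ 8 (mod 10). The only residue r in {0, …, 9} with r³ ≡ 8 (mod 10) is r = 2, so m ≡ 2 (mod 10).

Equivalent; both directions hold.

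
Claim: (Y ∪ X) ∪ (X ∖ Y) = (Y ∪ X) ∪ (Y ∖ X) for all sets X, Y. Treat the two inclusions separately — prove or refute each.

The two sets are equal.

(⊇) Let x ∈ (Y ∪ X) ∪ (Y ∖ X). Then either x ∈ X and x ∉ Y; or x ∈ Y and x ∉ X; or x ∈ X ∩ Y. In each case x ∈ (Y ∪ X) ∪ (X ∖ Y), so (Y ∪ X) ∪ (Y ∖ X) ⊆ (Y ∪ X) ∪ (X ∖ Y).

(⊆) Let x ∈ (Y ∪ X) ∪ (X ∖ Y). Then either x ∈ X and x ∉ Y; or x ∈ Y and x ∉ X; or x ∈ X ∩ Y. In each case x ∈ (Y ∪ X) ∪ (Y ∖ X), so (Y ∪ X) ∪ (X ∖ Y) ⊆ (Y ∪ X) ∪ (Y ∖ X).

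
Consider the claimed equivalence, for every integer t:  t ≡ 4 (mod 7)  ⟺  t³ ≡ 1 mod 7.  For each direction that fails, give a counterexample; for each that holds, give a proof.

Forward direction. Suppose t ≡ 4 (mod 7). Write t = 7j + 4. Then (7j + 4)³ = 343j³ + 588j² + 336j + 64 = 7(49j³ + 84j² + 48j + 9) + 1, so t³ ≡ 1 (mod 7).

Converse. This fails: take t = 1. Then 1³ = 1 ≡ 1 (mod 7), yet 1 ≡ 1 (mod 7), not 4.

Not equivalent: only (⇒) holds.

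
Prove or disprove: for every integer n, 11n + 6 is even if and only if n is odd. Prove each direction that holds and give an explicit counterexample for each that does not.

Neither implication holds.

(⇒) This fails: n = 0 gives 11n + 6 = 6, which is even, but 0 is even, not odd.

(⇐) This also fails: n = 7 is odd, but 11n + 6 = 83 is odd, not even.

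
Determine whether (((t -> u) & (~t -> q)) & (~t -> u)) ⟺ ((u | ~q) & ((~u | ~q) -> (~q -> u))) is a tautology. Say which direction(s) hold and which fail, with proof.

(⟹) Assume the antecedent. If q is true, the antecedent forces (q = T, u = T, t = F) or (q = T, u = T, t = T), and the consequent holds there. If q is false, the antecedent forces (q = F, u = T, t = T), and the consequent holds there. Either way the consequent holds.

(⟸) This fails. Under q = F, u = T, t = F, the left side is false but the right side is true.

The forward direction holds; the converse fails.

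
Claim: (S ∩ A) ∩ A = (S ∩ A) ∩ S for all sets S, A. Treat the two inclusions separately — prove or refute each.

Both inclusions hold; the sets are equal.

(⟸) Let x ∈ (S ∩ A) ∩ S. Then x ∈ S ∩ A, from which x ∈ (S ∩ A) ∩ A.

(⟹) Let x ∈ (S ∩ A) ∩ A. Then x ∈ S ∩ A, from which x ∈ (S ∩ A) ∩ S.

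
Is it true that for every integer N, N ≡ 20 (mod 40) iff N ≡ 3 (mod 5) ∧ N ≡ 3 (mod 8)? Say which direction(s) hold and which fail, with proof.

(→) This fails: N = 20 gives 20 ≡ 20 (mod 40) but 20 ≡ 0 (mod 5), so the conjunction on the right does not hold.

(←) This fails: N = 3 satisfies both congruences on the right (3 ≡ 3 mod 5 and 3 ≡ 3 mod 8) yet 3 ≡ 3 (mod 40), not 20.

Neither implication holds.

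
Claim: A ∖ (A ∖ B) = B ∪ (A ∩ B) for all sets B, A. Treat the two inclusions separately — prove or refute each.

Forward inclusion. Let x ∈ A ∖ (A ∖ B). Then x ∈ B ∩ A, from which x ∈ B ∪ (A ∩ B).

Reverse inclusion. This inclusion fails. Take B = {1}, A = ∅; then 1 ∈ B ∪ (A ∩ B) but 1 ∉ A ∖ (A ∖ B).

(⊆) holds; (⊇) fails.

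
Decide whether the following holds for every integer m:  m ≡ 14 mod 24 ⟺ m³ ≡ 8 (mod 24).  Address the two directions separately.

(⇒) Suppose m ≡ 14 mod 24. Write m = 24j + 14. Then (24j + 14)³ = 13824j³ + 24192j² + 14112j + 2744 = 24(576j³ + 1008j² + 588j + 114) + 8, so m³ ≡ 8 (mod 24).

(⇐) This fails: take m = 2. Then 2³ = 8 ≡ 8 (mod 24), yet 2 ≡ 2 (mod 24), not 14.

The forward direction holds; the converse fails.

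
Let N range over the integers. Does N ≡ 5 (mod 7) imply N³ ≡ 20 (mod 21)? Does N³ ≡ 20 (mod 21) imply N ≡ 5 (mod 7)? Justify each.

(⇒) fails and (⇐) fails.

(⇒) This fails: take N = 12. Then 12 ≡ 5 (mod 7), but 12³ = 1728 ≡ 6 (mod 21), not 20.

(⇐) This fails: take N = 17. Then 17³ = 4913 ≡ 20 (mod 21), yet 17 ≡ 3 (mod 7), not 5.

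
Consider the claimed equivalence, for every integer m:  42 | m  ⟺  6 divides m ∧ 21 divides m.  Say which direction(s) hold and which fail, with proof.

Both directions hold; the statement is true.

(⇒) If 42 ∣ m, write m = 42q. Since 42 = 7·6, m = 6·(7q), so 6 ∣ m; and since 42 = 2·21, m = 21·(2q), so 21 ∣ m.

(⇐) Suppose 6 ∣ m and 21 ∣ m. Any common multiple of 6 and 21 is a multiple of their lcm; here lcm(6, 21) = 6·21/gcd(6, 21) = 126/3 = 42, so 42 ∣ m.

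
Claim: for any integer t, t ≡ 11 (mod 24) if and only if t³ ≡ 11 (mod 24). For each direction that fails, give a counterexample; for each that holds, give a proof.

[⇒] Suppose t ≡ 11 (mod 24). Write t = 24j + 11. Then (24j + 11)³ = 13824j³ + 19008j² + 8712j + 1331 = 24(576j³ + 792j² + 363j + 55) + 11, so t³ ≡ 11 (mod 24).

[⇐] Conversely, suppose t³ ≡ 11 (mod 24). The only residue r in {0, …, 23} with r³ ≡ 11 (mod 24) is r = 11, so t ≡ 11 (mod 24).

Equivalent; both directions hold.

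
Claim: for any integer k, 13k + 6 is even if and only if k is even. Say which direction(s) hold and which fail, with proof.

Forward direction. Suppose 13k + 6 is even. Since 13 is odd, 13k and k have the same parity, so 13k + 6 ≡ k + 6 (mod 2). As 6 is even, 13k + 6 is even exactly when k is even. Thus k is even.

Converse. Suppose k is even; write k = 2j. Then 13k + 6 = 13·(2j) + 6 = 2·13j + 6, which is even.

Both implications hold.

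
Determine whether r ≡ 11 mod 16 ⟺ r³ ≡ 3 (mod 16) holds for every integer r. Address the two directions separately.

(⇒) Suppose r ≡ 11 mod 16. Write r = 16j + 11. Then (16j + 11)³ = 4096j³ + 8448j² + 5808j + 1331 = 16(256j³ + 528j² + 363j + 83) + 3, so r³ ≡ 3 (mod 16).

(⇐) Conversely, suppose r³ ≡ 3 (mod 16). The only residue r in {0, …, 15} with r³ ≡ 3 (mod 16) is r = 11, so r ≡ 11 (mod 16).

The biconditional holds.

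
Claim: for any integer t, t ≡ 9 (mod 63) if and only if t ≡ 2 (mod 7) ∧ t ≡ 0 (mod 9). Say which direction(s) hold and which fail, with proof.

[⇒] Suppose t ≡ 9 (mod 63); write t = 63j + 9. Since 7 ∣ 63, reducing mod 7 gives t ≡ 9 ≡ 2 (mod 7); since 9 ∣ 63, reducing mod 9 gives t ≡ 9 ≡ 0 (mod 9).

[⇐] Conversely, if t ≡ 2 (mod 7) and t ≡ 0 (mod 9), then by the Chinese remainder theorem t ≡ 9 (mod 63). This is exactly t ≡ 9 (mod 63).

Both implications hold.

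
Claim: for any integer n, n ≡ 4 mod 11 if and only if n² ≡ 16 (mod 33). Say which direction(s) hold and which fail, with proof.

Forward direction. This fails: take n = 15. Then 15 ≡ 4 (mod 11), but 15² = 225 ≡ 27 (mod 33), not 16.

Converse. This fails: take n = 7. Then 7² = 49 ≡ 16 (mod 33), yet 7 ≡ 7 (mod 11), not 4.

Neither direction holds.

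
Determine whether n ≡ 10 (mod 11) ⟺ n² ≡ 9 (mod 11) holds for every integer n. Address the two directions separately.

Both directions fail.

[⇒] This fails: take n = 10. Then 10 ≡ 10 (mod 11), but 10² = 100 ≡ 1 (mod 11), not 9.

[⇐] This fails: take n = 3. Then 3² = 9 ≡ 9 (mod 11), yet 3 ≡ 3 (mod 11), not 10.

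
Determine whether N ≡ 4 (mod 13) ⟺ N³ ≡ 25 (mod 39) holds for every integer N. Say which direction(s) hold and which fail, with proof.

(→) This fails: take N = 17. Then 17 ≡ 4 (mod 13), but 17³ = 4913 ≡ 38 (mod 39), not 25.

(←) This fails: take N = 10. Then 10³ = 1000 ≡ 25 (mod 39), yet 10 ≡ 10 (mod 13), not 4.

Neither implication holds.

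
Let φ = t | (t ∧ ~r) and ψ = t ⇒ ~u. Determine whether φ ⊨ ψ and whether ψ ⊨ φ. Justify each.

(→) This fails. Under r = F, u = T, t = T, the left side is true but the right side is false.

(←) This fails. Under r = F, u = F, t = F, the left side is false but the right side is true.

(⇒) fails and (⇐) fails.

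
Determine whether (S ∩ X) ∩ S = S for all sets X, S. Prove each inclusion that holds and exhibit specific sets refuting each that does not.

(⊆) holds; (⊇) fails.

(⟹) Let x ∈ (S ∩ X) ∩ S. Then x ∈ X ∩ S, from which x ∈ S.

(⟸) This inclusion fails. Take X = ∅, S = {1}; then 1 ∈ S but 1 ∉ (S ∩ X) ∩ S.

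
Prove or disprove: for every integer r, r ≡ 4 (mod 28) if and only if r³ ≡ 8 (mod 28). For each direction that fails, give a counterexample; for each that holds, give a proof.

Only the forward direction holds.

Forward direction. Suppose r ≡ 4 (mod 28). Write r = 28j + 4. Then (28j + 4)³ = 21952j³ + 9408j² + 1344j + 64 = 28(784j³ + 336j² + 48j + 2) + 8, so r³ ≡ 8 (mod 28).

Converse. This fails: take r = 2. Then 2³ = 8 ≡ 8 (mod 28), yet 2 ≡ 2 (mod 28), not 4.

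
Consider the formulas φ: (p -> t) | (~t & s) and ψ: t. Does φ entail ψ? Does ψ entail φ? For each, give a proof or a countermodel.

(→) This fails. Under s = F, p = F, t = F, the left side is true but the right side is false.

(←) Assume the antecedent. If s is true, (p -> t) | (~t & s) reduces to true regardless of the other variables. If s is false, the antecedent forces (s = F, p = F, t = T) or (s = F, p = T, t = T), and (p -> t) | (~t & s) holds there. Either way (p -> t) | (~t & s) holds.

The forward direction fails; the converse holds.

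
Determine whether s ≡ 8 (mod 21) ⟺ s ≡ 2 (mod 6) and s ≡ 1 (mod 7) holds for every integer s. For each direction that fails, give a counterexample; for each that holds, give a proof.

(⟹) This fails: s = 29 gives 29 ≡ 8 (mod 21) but 29 ≡ 5 (mod 6), so the conjunction on the right does not hold.

(⟸) Conversely, if s ≡ 2 (mod 6) and s ≡ 1 (mod 7), then by the Chinese remainder theorem s ≡ 8 (mod 42). Since 8 ≡ 8 (mod 21) and 21 ∣ 42, we get s ≡ 8 (mod 21).

The forward direction fails; the converse holds.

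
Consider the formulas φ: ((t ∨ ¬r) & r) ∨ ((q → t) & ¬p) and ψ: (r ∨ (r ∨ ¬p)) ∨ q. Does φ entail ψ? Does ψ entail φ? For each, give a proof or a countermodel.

Only the forward direction holds.

[⇒] Assume the antecedent. If p is true, the antecedent forces (p = T, r = T, t = T, q = F) or (p = T, r = T, t = T, q = T), and (r ∨ (r ∨ ¬p)) ∨ q holds there. If p is false, (r ∨ (r ∨ ¬p)) ∨ q reduces to true regardless of the other variables. Either way (r ∨ (r ∨ ¬p)) ∨ q holds.

[⇐] This fails. Under p = T, r = T, t = F, q = F, the left side is false but the right side is true.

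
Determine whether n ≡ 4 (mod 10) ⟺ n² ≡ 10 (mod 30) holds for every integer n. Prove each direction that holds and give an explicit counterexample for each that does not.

Neither implication holds.

(⇒) This fails: take n = 4. Then 4 ≡ 4 (mod 10), but 4² = 16 ≡ 16 (mod 30), not 10.

(⇐) This fails: take n = 10. Then 10² = 100 ≡ 10 (mod 30), yet 10 ≡ 0 (mod 10), not 4.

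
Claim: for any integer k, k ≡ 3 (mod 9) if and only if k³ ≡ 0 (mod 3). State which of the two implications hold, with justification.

Only the forward implication holds.

(⟹) Suppose k ≡ 3 (mod 9). Then k³ ≡ 3³ = 27 (mod 9), and since 3 ∣ 9, also k³ ≡ 0 (mod 3).

(⟸) This fails: take k = 0. Then 0³ = 0 ≡ 0 (mod 3), yet 0 ≡ 0 (mod 9), not 3.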